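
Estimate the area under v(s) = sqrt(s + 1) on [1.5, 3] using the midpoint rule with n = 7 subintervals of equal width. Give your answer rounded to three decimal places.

2.698

Δs = (3 − 1.5)/7 = 3/14.
Midpoints: 45/28, 51/28, 57/28, 2.25, 69/28, 75/28, 81/28.
v(45/28) ≈ 1.615, v(51/28) ≈ 1.680, v(57/28) ≈ 1.742, v(2.25) ≈ 1.803, v(69/28) ≈ 1.861, v(75/28) ≈ 1.918, v(81/28) ≈ 1.973.
Sum = Δs · [v(45/28) + v(51/28) + v(57/28) + ...].
Sum ≈ 2.698.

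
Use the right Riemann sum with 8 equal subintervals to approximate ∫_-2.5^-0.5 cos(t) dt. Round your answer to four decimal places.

0.3283

Δt = (-0.5 − (-2.5))/8 = 0.25.
Right endpoints: -2.25, -2, -1.75, -1.5, -1.25, -1, -0.75, -0.5.
f(-2.25) ≈ -0.6282, f(-2) ≈ -0.4161, f(-1.75) ≈ -0.1782, f(-1.5) ≈ 0.0707, f(-1.25) ≈ 0.3153, f(-1) ≈ 0.5403, f(-0.75) ≈ 0.7317, f(-0.5) ≈ 0.8776.
Sum = Δt · [f(-2.25) + f(-2) + f(-1.75) + ...].
Sum ≈ 0.3283.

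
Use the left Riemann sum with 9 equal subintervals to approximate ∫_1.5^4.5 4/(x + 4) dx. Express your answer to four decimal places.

1.7848

Δx = (4.5 − 1.5)/9 = 1/3.
Left endpoints: 1.5, 11/6, 13/6, 2.5, 17/6, 19/6, 3.5, 23/6, 25/6.
f(1.5) = 8/11, f(11/6) = 24/35, f(13/6) = 24/37, f(2.5) = 8/13, f(17/6) = 24/41, f(19/6) = 24/43, f(3.5) = 8/15, f(23/6) = 24/47, f(25/6) = 24/49.
Sum = Δx · [f(1.5) + f(11/6) + f(13/6) + ...].
Sum ≈ 1.7848.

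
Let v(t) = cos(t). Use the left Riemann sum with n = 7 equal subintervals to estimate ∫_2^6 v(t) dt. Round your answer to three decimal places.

Δt = (6 − 2)/7 = 4/7.
Left endpoints: 2, 18/7, 22/7, 26/7, 30/7, 34/7, 38/7.
v(2) ≈ -0.416, v(18/7) ≈ -0.842, v(22/7) ≈ -1.000, v(26/7) ≈ -0.840, v(30/7) ≈ -0.414, v(34/7) ≈ 0.144, v(38/7) ≈ 0.657.
Sum = Δt · [v(2) + v(18/7) + v(22/7) + ...].
Sum ≈ -1.549.

-1.549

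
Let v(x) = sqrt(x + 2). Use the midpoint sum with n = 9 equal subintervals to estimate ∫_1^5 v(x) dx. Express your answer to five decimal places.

8.88356

Δx = (5 − 1)/9 = 4/9.
Midpoints: 11/9, 5/3, 19/9, 23/9, 3, 31/9, 35/9, 13/3, 43/9.
v(11/9) ≈ 1.79505, v(5/3) ≈ 1.91485, v(19/9) ≈ 2.02759, v(23/9) ≈ 2.13437, v(3) ≈ 2.23607, v(31/9) ≈ 2.33333, v(35/9) ≈ 2.42670, v(13/3) ≈ 2.51661, v(43/9) ≈ 2.60342.
Sum = Δx · [v(11/9) + v(5/3) + v(19/9) + ...].
Sum ≈ 8.88356.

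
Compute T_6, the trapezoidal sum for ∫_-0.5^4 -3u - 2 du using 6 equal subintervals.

Δu = (4 − (-0.5))/6 = 0.75.
f(-0.5) = -0.5, f(0.25) = -2.75, f(1) = -5, f(1.75) = -7.25, f(2.5) = -9.5, f(3.25) = -11.75, f(4) = -14.
T_6 = (Δu/2)·[f(u_0) + 2f(u_1) + ... + 2f(u_{5}) + f(u_6)].
Sum = -32.625.

-32.625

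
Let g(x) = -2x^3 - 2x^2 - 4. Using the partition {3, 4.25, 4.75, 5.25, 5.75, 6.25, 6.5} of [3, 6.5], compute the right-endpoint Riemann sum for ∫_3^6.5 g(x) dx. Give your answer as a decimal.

-1217.8828125

Subinterval widths: 1.25, 0.5, 0.5, 0.5, 0.5, 0.25.
Right endpoints: 4.25, 4.75, 5.25, 5.75, 6.25, 6.5.
g(4.25) = -193.65625, g(4.75) = -263.46875, g(5.25) = -348.53125, g(5.75) = -450.34375, g(6.25) = -570.40625, g(6.5) = -637.75.
Sum = Σ Δx_i · g(x_i).
Sum = -1217.8828125.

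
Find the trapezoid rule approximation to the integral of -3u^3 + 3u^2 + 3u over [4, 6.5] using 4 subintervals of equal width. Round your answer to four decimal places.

Δu = (6.5 − 4)/4 = 0.625.
f(4) = -132, f(4.625) = -111999/512, f(5.25) = -335.671875, f(5.875) = -249429/512, f(6.5) = -677.625.
T_4 = (Δu/2)·[f(u_0) + 2f(u_1) + 2f(u_2) + 2f(u_3) + f(u_4)].
Sum ≈ -903.9990.

-903.9990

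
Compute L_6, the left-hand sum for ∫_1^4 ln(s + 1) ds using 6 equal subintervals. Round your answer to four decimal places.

3.4256

Δs = (4 − 1)/6 = 0.5.
Left endpoints: 1, 1.5, 2, 2.5, 3, 3.5.
f(1) ≈ 0.6931, f(1.5) ≈ 0.9163, f(2) ≈ 1.0986, f(2.5) ≈ 1.2528, f(3) ≈ 1.3863, f(3.5) ≈ 1.5041.
Sum = Δs · [f(1) + f(1.5) + f(2) + ...].
Sum ≈ 3.4256.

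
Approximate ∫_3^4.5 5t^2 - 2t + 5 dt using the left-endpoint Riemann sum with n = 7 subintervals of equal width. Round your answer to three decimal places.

97.477

Δt = (4.5 − 3)/7 = 3/14.
Left endpoints: 3, 45/14, 24/7, 51/14, 27/7, 57/14, 30/7.
f(3) = 44, f(45/14) = 9845/196, f(24/7) = 2789/49, f(51/14) = 12557/196, f(27/7) = 3512/49, f(57/14) = 15629/196, f(30/7) = 4325/49.
Sum = Δt · [f(3) + f(45/14) + f(24/7) + ...].
Sum ≈ 97.477.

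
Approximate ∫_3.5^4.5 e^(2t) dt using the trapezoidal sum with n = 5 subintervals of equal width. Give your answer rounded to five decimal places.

3549.81097

Δt = (4.5 − 3.5)/5 = 0.2.
f(3.5) ≈ 1096.63316, f(3.7) ≈ 1635.98443, f(3.9) ≈ 2440.60198, f(4.1) ≈ 3640.95031, f(4.3) ≈ 5431.65959, f(4.5) ≈ 8103.08393.
T_5 = (Δt/2)·[f(t_0) + 2f(t_1) + ... + 2f(t_{4}) + f(t_5)].
Sum ≈ 3549.81097.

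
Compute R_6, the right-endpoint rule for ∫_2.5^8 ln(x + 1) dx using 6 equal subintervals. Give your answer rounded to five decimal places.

Δx = (8 − 2.5)/6 = 11/12.
Right endpoints: 41/12, 13/3, 5.25, 37/6, 85/12, 8.
f(41/12) ≈ 1.48539, f(13/3) ≈ 1.67398, f(5.25) ≈ 1.83258, f(37/6) ≈ 1.96944, f(85/12) ≈ 2.08980, f(8) ≈ 2.19722.
Sum = Δx · [f(41/12) + f(13/3) + f(5.25) + ...].
Sum ≈ 10.31104.

10.31104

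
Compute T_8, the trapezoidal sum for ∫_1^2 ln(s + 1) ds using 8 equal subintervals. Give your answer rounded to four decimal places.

Δs = (2 − 1)/8 = 0.125.
f(1) ≈ 0.6931, f(1.125) ≈ 0.7538, f(1.25) ≈ 0.8109, f(1.375) ≈ 0.8650, f(1.5) ≈ 0.9163, f(1.625) ≈ 0.9651, f(1.75) ≈ 1.0116, f(1.875) ≈ 1.0561, f(2) ≈ 1.0986.
T_8 = (Δs/2)·[f(s_0) + 2f(s_1) + ... + 2f(s_{7}) + f(s_8)].
Sum ≈ 0.9093.

0.9093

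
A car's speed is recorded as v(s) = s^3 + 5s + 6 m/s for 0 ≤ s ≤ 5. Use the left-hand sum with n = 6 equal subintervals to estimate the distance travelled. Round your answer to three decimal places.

Δs = (5 − 0)/6 = 5/6.
Left endpoints: 0, 5/6, 5/3, 2.5, 10/3, 25/6.
v(0) = 6, v(5/6) = 2321/216, v(5/3) = 512/27, v(2.5) = 34.125, v(10/3) = 1612/27, v(25/6) = 21421/216.
Sum = Δs · [v(0) + v(5/6) + v(5/3) + ...].
Sum ≈ 190.590.

190.590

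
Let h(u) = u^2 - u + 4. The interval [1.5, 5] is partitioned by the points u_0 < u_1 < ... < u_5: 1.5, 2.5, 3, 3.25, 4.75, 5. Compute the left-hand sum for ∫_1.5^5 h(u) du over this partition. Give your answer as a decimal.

33.546875

Subinterval widths: 1, 0.5, 0.25, 1.5, 0.25.
Left endpoints: 1.5, 2.5, 3, 3.25, 4.75.
h(1.5) = 4.75, h(2.5) = 7.75, h(3) = 10, h(3.25) = 11.3125, h(4.75) = 21.8125.
Sum = Σ Δu_i · h(u_i).
Sum = 33.546875.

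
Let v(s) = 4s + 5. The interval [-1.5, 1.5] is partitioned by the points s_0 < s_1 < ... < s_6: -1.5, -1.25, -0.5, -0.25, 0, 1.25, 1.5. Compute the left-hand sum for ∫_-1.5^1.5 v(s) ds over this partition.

Subinterval widths: 0.25, 0.75, 0.25, 0.25, 1.25, 0.25.
Left endpoints: -1.5, -1.25, -0.5, -0.25, 0, 1.25.
v(-1.5) = -1, v(-1.25) = 0, v(-0.5) = 3, v(-0.25) = 4, v(0) = 5, v(1.25) = 10.
Sum = Σ Δs_i · v(s_i).
Sum = 10.25.

10.25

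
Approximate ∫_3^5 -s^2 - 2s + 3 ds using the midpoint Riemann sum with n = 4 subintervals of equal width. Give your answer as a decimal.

-42.625

Δs = (5 − 3)/4 = 0.5.
Midpoints: 3.25, 3.75, 4.25, 4.75.
f(3.25) = -14.0625, f(3.75) = -18.5625, f(4.25) = -23.5625, f(4.75) = -29.0625.
Sum = Δs · [f(3.25) + f(3.75) + f(4.25) + f(4.75)].
Sum = -42.625.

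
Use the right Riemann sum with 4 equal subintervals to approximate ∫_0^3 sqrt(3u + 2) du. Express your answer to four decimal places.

8.1643

Δu = (3 − 0)/4 = 0.75.
Right endpoints: 0.75, 1.5, 2.25, 3.
f(0.75) ≈ 2.0616, f(1.5) ≈ 2.5495, f(2.25) ≈ 2.9580, f(3) ≈ 3.3166.
Sum = Δu · [f(0.75) + f(1.5) + f(2.25) + f(3)].
Sum ≈ 8.1643.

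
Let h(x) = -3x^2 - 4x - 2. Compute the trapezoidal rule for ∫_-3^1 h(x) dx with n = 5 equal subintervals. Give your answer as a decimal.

-21.28

Δx = (1 − (-3))/5 = 0.8.
h(-3) = -17, h(-2.2) = -7.72, h(-1.4) = -2.28, h(-0.6) = -0.68, h(0.2) = -2.92, h(1) = -9.
T_5 = (Δx/2)·[h(x_0) + 2h(x_1) + ... + 2h(x_{4}) + h(x_5)].
Sum = -21.28.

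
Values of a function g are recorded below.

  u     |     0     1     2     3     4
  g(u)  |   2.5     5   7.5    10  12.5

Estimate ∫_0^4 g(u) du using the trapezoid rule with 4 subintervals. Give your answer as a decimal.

30

Δu = 1.
T_4 = (1/2)·[2.5 + 2·5 + 2·7.5 + 2·10 + 12.5] = 30.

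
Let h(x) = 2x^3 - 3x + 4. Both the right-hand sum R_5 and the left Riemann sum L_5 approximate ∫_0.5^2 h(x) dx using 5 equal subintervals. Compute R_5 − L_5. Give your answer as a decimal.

R_5 = 10.2.
L_5 = 6.825.
R_5 − L_5 = 3.375.

3.375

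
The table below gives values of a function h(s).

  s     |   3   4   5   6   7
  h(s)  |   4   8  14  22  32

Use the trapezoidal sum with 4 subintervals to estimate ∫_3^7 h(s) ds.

Δs = 1.
T_4 = (1/2)·[4 + 2·8 + 2·14 + 2·22 + 32] = 62.

62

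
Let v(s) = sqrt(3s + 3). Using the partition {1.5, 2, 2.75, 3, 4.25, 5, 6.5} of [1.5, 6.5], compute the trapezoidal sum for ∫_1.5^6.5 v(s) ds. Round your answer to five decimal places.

19.13394

Subinterval widths: 0.5, 0.75, 0.25, 1.25, 0.75, 1.5.
v(1.5) ≈ 2.73861, v(2) ≈ 3.00000, v(2.75) ≈ 3.35410, v(3) ≈ 3.46410, v(4.25) ≈ 3.96863, v(5) ≈ 4.24264, v(6.5) ≈ 4.74342.
On each subinterval the trapezoid contributes (Δs_i/2)·[v(s_{i-1}) + v(s_i)].
Sum ≈ 19.13394.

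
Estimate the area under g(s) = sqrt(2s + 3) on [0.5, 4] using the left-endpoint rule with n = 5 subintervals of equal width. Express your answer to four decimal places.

Δs = (4 − 0.5)/5 = 0.7.
Left endpoints: 0.5, 1.2, 1.9, 2.6, 3.3.
g(0.5) ≈ 2.0000, g(1.2) ≈ 2.3238, g(1.9) ≈ 2.6077, g(2.6) ≈ 2.8636, g(3.3) ≈ 3.0984.
Sum = Δs · [g(0.5) + g(1.2) + g(1.9) + g(2.6) + g(3.3)].
Sum ≈ 9.0254.

9.0254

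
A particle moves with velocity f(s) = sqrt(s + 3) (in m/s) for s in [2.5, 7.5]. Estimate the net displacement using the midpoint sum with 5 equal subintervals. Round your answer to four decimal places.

Δs = (7.5 − 2.5)/5 = 1.
Midpoints: 3, 4, 5, 6, 7.
f(3) ≈ 2.4495, f(4) ≈ 2.6458, f(5) ≈ 2.8284, f(6) ≈ 3.0000, f(7) ≈ 3.1623.
Sum = Δs · [f(3) + f(4) + f(5) + f(6) + f(7)].
Sum ≈ 14.0859.

14.0859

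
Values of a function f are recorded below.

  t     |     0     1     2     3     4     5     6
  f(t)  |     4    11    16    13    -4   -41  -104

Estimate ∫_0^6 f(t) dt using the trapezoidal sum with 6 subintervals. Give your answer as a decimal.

Δt = 1.
T_6 = (1/2)·[4 + 2·11 + 2·16 + 2·13 + 2·(-4) + 2·(-41) + (-104)] = -55.

-55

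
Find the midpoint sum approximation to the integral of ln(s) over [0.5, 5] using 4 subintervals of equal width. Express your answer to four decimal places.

3.9726

Δs = (5 − 0.5)/4 = 1.125.
Midpoints: 1.0625, 2.1875, 3.3125, 4.4375.
f(1.0625) ≈ 0.0606, f(2.1875) ≈ 0.7828, f(3.3125) ≈ 1.1977, f(4.4375) ≈ 1.4901.
Sum = Δs · [f(1.0625) + f(2.1875) + f(3.3125) + f(4.4375)].
Sum ≈ 3.9726.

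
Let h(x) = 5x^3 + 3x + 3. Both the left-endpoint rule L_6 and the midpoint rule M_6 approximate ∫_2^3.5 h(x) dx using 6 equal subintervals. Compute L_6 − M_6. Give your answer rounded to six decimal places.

L_6 = 162.73828125.
M_6 ≈ 184.13085938.
L_6 − M_6 ≈ -21.392578.

-21.392578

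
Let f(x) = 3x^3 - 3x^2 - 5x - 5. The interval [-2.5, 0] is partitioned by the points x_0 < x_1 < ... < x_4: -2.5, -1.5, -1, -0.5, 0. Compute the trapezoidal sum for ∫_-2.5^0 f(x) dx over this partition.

Subinterval widths: 1, 0.5, 0.5, 0.5.
f(-2.5) = -58.125, f(-1.5) = -14.375, f(-1) = -6, f(-0.5) = -3.625, f(0) = -5.
On each subinterval the trapezoid contributes (Δx_i/2)·[f(x_{i-1}) + f(x_i)].
Sum = -45.90625.

-45.90625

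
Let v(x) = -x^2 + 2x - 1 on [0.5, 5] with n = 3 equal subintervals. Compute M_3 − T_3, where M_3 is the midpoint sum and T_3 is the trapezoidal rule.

2.53125

M_3 = -20.53125.
T_3 = -23.0625.
M_3 − T_3 = 2.53125.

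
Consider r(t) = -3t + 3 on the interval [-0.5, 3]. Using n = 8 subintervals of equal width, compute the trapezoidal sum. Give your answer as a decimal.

Δt = (3 − (-0.5))/8 = 0.4375.
r(-0.5) = 4.5, r(-0.0625) = 3.1875, r(0.375) = 1.875, r(0.8125) = 0.5625, r(1.25) = -0.75, r(1.6875) = -2.0625, r(2.125) = -3.375, r(2.5625) = -4.6875, r(3) = -6.
T_8 = (Δt/2)·[r(t_0) + 2r(t_1) + ... + 2r(t_{7}) + r(t_8)].
Sum = -2.625.

-2.625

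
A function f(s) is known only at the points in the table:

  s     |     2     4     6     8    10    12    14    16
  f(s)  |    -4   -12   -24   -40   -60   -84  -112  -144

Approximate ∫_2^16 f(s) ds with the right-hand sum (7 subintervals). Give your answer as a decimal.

-952

Δs = 2.
Sum = 2·[(-12) + (-24) + (-40) + (-60) + (-84) + (-112) + (-144)] = -952.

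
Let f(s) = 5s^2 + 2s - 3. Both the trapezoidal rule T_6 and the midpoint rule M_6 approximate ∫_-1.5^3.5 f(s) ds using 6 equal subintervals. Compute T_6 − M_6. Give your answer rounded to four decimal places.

4.3403

T_6 ≈ 74.976852.
M_6 ≈ 70.636574.
T_6 − M_6 ≈ 4.3403.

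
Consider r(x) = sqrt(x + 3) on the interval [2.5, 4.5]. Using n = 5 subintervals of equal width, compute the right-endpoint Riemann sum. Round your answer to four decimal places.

5.1722

Δx = (4.5 − 2.5)/5 = 0.4.
Right endpoints: 2.9, 3.3, 3.7, 4.1, 4.5.
r(2.9) ≈ 2.4290, r(3.3) ≈ 2.5100, r(3.7) ≈ 2.5884, r(4.1) ≈ 2.6646, r(4.5) ≈ 2.7386.
Sum = Δx · [r(2.9) + r(3.3) + r(3.7) + r(4.1) + r(4.5)].
Sum ≈ 5.1722.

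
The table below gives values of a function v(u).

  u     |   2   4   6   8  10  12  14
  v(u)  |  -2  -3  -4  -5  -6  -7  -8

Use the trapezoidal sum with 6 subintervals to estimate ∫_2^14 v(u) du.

-60

Δu = 2.
T_6 = (2/2)·[(-2) + 2·(-3) + 2·(-4) + 2·(-5) + 2·(-6) + 2·(-7) + (-8)] = -60.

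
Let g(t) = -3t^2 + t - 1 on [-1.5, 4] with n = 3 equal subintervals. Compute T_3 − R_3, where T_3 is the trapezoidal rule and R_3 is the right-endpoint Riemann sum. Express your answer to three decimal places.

32.771

T_3 ≈ -75.24306.
R_3 ≈ -108.01389.
T_3 − R_3 ≈ 32.771.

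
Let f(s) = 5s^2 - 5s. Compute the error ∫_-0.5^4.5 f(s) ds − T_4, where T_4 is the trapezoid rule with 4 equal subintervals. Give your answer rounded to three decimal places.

Exact integral: ∫_-0.5^4.5 f(s) ds ≈ 102.08333.
T_4 = 108.59375.
Error ≈ 102.08333 − 108.59375 ≈ -6.510.

-6.510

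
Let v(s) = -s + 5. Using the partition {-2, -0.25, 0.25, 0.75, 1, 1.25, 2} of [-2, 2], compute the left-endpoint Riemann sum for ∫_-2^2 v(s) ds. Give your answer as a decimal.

22.125

Subinterval widths: 1.75, 0.5, 0.5, 0.25, 0.25, 0.75.
Left endpoints: -2, -0.25, 0.25, 0.75, 1, 1.25.
v(-2) = 7, v(-0.25) = 5.25, v(0.25) = 4.75, v(0.75) = 4.25, v(1) = 4, v(1.25) = 3.75.
Sum = Σ Δs_i · v(s_i).
Sum = 22.125.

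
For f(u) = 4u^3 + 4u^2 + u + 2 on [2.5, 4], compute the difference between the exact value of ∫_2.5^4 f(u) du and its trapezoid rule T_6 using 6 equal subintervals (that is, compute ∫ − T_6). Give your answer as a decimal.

Exact integral: ∫_2.5^4 f(u) du = 289.3125.
T_6 = 289.984375.
Error = 289.3125 − 289.984375 = -0.671875.

-0.671875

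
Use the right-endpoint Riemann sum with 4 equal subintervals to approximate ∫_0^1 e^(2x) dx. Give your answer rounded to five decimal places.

Δx = (1 − 0)/4 = 0.25.
Right endpoints: 0.25, 0.5, 0.75, 1.
f(0.25) ≈ 1.64872, f(0.5) ≈ 2.71828, f(0.75) ≈ 4.48169, f(1) ≈ 7.38906.
Sum = Δx · [f(0.25) + f(0.5) + f(0.75) + f(1)].
Sum ≈ 4.05944.

4.05944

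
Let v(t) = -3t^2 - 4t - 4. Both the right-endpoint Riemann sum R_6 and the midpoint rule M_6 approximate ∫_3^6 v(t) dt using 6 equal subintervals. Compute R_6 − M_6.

-23.8125

R_6 = -278.625.
M_6 = -254.8125.
R_6 − M_6 = -23.8125.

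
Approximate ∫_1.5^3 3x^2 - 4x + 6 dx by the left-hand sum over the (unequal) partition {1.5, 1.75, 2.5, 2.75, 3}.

Subinterval widths: 0.25, 0.75, 0.25, 0.25.
Left endpoints: 1.5, 1.75, 2.5, 2.75.
f(1.5) = 6.75, f(1.75) = 8.1875, f(2.5) = 14.75, f(2.75) = 17.6875.
Sum = Σ Δx_i · f(x_i).
Sum = 15.9375.

15.9375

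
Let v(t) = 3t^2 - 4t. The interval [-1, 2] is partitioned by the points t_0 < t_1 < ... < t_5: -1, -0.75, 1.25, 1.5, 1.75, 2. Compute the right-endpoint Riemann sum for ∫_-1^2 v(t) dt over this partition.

Subinterval widths: 0.25, 2, 0.25, 0.25, 0.25.
Right endpoints: -0.75, 1.25, 1.5, 1.75, 2.
v(-0.75) = 4.6875, v(1.25) = -0.3125, v(1.5) = 0.75, v(1.75) = 2.1875, v(2) = 4.
Sum = Σ Δt_i · v(t_i).
Sum = 2.28125.

2.28125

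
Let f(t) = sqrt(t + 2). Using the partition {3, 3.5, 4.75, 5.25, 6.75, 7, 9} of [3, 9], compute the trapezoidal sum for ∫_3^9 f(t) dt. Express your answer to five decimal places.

Subinterval widths: 0.5, 1.25, 0.5, 1.5, 0.25, 2.
f(3) ≈ 2.23607, f(3.5) ≈ 2.34521, f(4.75) ≈ 2.59808, f(5.25) ≈ 2.69258, f(6.75) ≈ 2.95804, f(7) ≈ 3.00000, f(9) ≈ 3.31662.
On each subinterval the trapezoid contributes (Δt_i/2)·[f(t_{i-1}) + f(t_i)].
Sum ≈ 16.85688.

16.85688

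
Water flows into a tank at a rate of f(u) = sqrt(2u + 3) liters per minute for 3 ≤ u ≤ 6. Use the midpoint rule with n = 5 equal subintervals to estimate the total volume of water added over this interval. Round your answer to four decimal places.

Δu = (6 − 3)/5 = 0.6.
Midpoints: 3.3, 3.9, 4.5, 5.1, 5.7.
f(3.3) ≈ 3.0984, f(3.9) ≈ 3.2863, f(4.5) ≈ 3.4641, f(5.1) ≈ 3.6332, f(5.7) ≈ 3.7947.
Sum = Δu · [f(3.3) + f(3.9) + f(4.5) + f(5.1) + f(5.7)].
Sum ≈ 10.3660.

10.3660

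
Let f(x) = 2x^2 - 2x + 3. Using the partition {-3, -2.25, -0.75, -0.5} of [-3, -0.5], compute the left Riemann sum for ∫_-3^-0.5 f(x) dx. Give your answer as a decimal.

Subinterval widths: 0.75, 1.5, 0.25.
Left endpoints: -3, -2.25, -0.75.
f(-3) = 27, f(-2.25) = 17.625, f(-0.75) = 5.625.
Sum = Σ Δx_i · f(x_i).
Sum = 48.09375.

48.09375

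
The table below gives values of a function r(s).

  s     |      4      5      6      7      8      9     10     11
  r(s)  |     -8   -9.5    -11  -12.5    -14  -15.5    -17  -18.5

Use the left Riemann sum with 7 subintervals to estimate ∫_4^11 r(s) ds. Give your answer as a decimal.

-87.5

Δs = 1.
Sum = 1·[(-8) + (-9.5) + (-11) + (-12.5) + (-14) + (-15.5) + (-17)] = -87.5.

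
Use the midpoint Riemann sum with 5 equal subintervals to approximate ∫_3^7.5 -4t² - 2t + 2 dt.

Δt = (7.5 − 3)/5 = 0.9.
Midpoints: 3.45, 4.35, 5.25, 6.15, 7.05.
f(3.45) = -52.51, f(4.35) = -82.39, f(5.25) = -118.75, f(6.15) = -161.59, f(7.05) = -210.91.
Sum = Δt · [f(3.45) + f(4.35) + f(5.25) + f(6.15) + f(7.05)].
Sum = -563.535.

-563.535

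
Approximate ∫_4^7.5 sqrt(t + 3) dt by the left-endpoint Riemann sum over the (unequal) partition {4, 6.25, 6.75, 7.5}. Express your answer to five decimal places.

9.81551

Subinterval widths: 2.25, 0.5, 0.75.
Left endpoints: 4, 6.25, 6.75.
f(4) ≈ 2.64575, f(6.25) ≈ 3.04138, f(6.75) ≈ 3.12250.
Sum = Σ Δt_i · f(t_i).
Sum ≈ 9.81551.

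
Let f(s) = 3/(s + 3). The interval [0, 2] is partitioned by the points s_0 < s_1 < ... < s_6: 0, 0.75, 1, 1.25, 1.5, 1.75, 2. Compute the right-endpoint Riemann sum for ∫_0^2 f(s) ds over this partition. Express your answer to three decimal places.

Subinterval widths: 0.75, 0.25, 0.25, 0.25, 0.25, 0.25.
Right endpoints: 0.75, 1, 1.25, 1.5, 1.75, 2.
f(0.75) = 0.8, f(1) = 0.75, f(1.25) = 12/17, f(1.5) = 2/3, f(1.75) = 12/19, f(2) = 0.6.
Sum = Σ Δs_i · f(s_i).
Sum ≈ 1.439.

1.439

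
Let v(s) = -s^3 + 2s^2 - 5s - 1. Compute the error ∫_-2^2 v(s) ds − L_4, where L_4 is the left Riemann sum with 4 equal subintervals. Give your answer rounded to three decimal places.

Exact integral: ∫_-2^2 v(s) ds ≈ 6.66667.
L_4 = 26.
Error ≈ 6.66667 − 26 ≈ -19.333.

-19.333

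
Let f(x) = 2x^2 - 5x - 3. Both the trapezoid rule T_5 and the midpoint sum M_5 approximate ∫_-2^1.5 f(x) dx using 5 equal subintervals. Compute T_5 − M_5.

0.8575

T_5 = 2.03.
M_5 = 1.1725.
T_5 − M_5 = 0.8575.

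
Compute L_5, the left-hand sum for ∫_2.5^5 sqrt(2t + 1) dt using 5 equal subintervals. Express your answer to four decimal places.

Δt = (5 − 2.5)/5 = 0.5.
Left endpoints: 2.5, 3, 3.5, 4, 4.5.
f(2.5) ≈ 2.4495, f(3) ≈ 2.6458, f(3.5) ≈ 2.8284, f(4) ≈ 3.0000, f(4.5) ≈ 3.1623.
Sum = Δt · [f(2.5) + f(3) + f(3.5) + f(4) + f(4.5)].
Sum ≈ 7.0430.

7.0430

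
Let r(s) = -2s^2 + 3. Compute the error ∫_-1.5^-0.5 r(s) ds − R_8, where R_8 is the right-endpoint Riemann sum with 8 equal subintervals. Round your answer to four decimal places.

Exact integral: ∫_-1.5^-0.5 r(s) ds ≈ 0.833333.
R_8 = 1.078125.
Error ≈ 0.833333 − 1.078125 ≈ -0.2448.

-0.2448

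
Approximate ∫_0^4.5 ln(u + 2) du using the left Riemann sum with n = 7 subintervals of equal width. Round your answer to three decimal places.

5.890

Δu = (4.5 − 0)/7 = 9/14.
Left endpoints: 0, 9/14, 9/7, 27/14, 18/7, 45/14, 27/7.
f(0) ≈ 0.693, f(9/14) ≈ 0.972, f(9/7) ≈ 1.190, f(27/14) ≈ 1.368, f(18/7) ≈ 1.520, f(45/14) ≈ 1.651, f(27/7) ≈ 1.768.
Sum = Δu · [f(0) + f(9/14) + f(9/7) + ...].
Sum ≈ 5.890.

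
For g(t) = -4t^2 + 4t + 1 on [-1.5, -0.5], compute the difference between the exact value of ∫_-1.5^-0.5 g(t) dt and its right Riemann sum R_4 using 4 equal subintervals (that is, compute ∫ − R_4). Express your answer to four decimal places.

Exact integral: ∫_-1.5^-0.5 g(t) dt ≈ -7.333333.
R_4 = -5.875.
Error ≈ -7.333333 − (-5.875) ≈ -1.4583.

-1.4583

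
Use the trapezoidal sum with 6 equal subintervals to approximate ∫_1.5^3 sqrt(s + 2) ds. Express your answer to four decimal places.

Δs = (3 − 1.5)/6 = 0.25.
f(1.5) ≈ 1.8708, f(1.75) ≈ 1.9365, f(2) ≈ 2.0000, f(2.25) ≈ 2.0616, f(2.5) ≈ 2.1213, f(2.75) ≈ 2.1794, f(3) ≈ 2.2361.
T_6 = (Δs/2)·[f(s_0) + 2f(s_1) + ... + 2f(s_{5}) + f(s_6)].
Sum ≈ 3.0881.

3.0881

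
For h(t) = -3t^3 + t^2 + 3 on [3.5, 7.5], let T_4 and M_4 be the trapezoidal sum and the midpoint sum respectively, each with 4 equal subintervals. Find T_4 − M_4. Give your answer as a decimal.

-48.5

T_4 = -2154.5.
M_4 = -2106.
T_4 − M_4 = -48.5.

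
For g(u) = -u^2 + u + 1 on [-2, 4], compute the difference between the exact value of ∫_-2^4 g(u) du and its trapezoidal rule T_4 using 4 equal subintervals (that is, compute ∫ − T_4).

Exact integral: ∫_-2^4 g(u) du = -12.
T_4 = -14.25.
Error = -12 − (-14.25) = 2.25.

2.25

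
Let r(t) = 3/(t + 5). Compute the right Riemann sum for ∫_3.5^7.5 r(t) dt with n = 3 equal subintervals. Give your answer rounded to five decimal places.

1.08499

Δt = (7.5 − 3.5)/3 = 4/3.
Right endpoints: 29/6, 37/6, 7.5.
r(29/6) = 18/59, r(37/6) = 18/67, r(7.5) = 0.24.
Sum = Δt · [r(29/6) + r(37/6) + r(7.5)].
Sum ≈ 1.08499.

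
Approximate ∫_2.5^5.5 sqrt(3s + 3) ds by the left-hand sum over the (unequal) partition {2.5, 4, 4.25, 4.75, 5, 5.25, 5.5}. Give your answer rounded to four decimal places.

Subinterval widths: 1.5, 0.25, 0.5, 0.25, 0.25, 0.25.
Left endpoints: 2.5, 4, 4.25, 4.75, 5, 5.25.
f(2.5) ≈ 3.2404, f(4) ≈ 3.8730, f(4.25) ≈ 3.9686, f(4.75) ≈ 4.1533, f(5) ≈ 4.2426, f(5.25) ≈ 4.3301.
Sum = Σ Δs_i · f(s_i).
Sum ≈ 10.9946.

10.9946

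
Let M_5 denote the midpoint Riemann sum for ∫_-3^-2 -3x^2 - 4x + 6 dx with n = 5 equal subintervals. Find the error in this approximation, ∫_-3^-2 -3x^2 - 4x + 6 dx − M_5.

-0.01

Exact integral: ∫_-3^-2 f(x) dx = -3.
M_5 = -2.99.
Error = -3 − (-2.99) = -0.01.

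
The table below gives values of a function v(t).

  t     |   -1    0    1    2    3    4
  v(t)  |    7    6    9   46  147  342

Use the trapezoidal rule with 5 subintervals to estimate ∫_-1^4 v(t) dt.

Δt = 1.
T_5 = (1/2)·[7 + 2·6 + 2·9 + 2·46 + 2·147 + 342] = 382.5.

382.5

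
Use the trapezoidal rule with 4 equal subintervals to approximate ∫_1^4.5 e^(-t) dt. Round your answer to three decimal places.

Δt = (4.5 − 1)/4 = 0.875.
f(1) ≈ 0.368, f(1.875) ≈ 0.153, f(2.75) ≈ 0.064, f(3.625) ≈ 0.027, f(4.5) ≈ 0.011.
T_4 = (Δt/2)·[f(t_0) + 2f(t_1) + 2f(t_2) + 2f(t_3) + f(t_4)].
Sum ≈ 0.379.

0.379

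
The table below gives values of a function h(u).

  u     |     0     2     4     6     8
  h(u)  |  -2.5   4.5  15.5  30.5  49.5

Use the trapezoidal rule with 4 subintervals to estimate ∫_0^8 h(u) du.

Δu = 2.
T_4 = (2/2)·[(-2.5) + 2·4.5 + 2·15.5 + 2·30.5 + 49.5] = 148.

148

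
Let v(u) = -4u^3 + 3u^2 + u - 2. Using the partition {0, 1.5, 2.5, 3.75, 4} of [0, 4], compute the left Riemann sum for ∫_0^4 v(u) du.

-106.0625

Subinterval widths: 1.5, 1, 1.25, 0.25.
Left endpoints: 0, 1.5, 2.5, 3.75.
v(0) = -2, v(1.5) = -7.25, v(2.5) = -43.25, v(3.75) = -167.
Sum = Σ Δu_i · v(u_i).
Sum = -106.0625.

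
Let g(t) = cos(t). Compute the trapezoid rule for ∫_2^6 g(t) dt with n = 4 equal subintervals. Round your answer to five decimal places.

Δt = (6 − 2)/4 = 1.
g(2) ≈ -0.41615, g(3) ≈ -0.98999, g(4) ≈ -0.65364, g(5) ≈ 0.28366, g(6) ≈ 0.96017.
T_4 = (Δt/2)·[g(t_0) + 2g(t_1) + 2g(t_2) + 2g(t_3) + g(t_4)].
Sum ≈ -1.08796.

-1.08796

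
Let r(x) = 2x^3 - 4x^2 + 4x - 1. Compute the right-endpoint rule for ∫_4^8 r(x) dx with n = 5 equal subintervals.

Δx = (8 − 4)/5 = 0.8.
Right endpoints: 4.8, 5.6, 6.4, 7.2, 8.
r(4.8) = 147.224, r(5.6) = 247.192, r(6.4) = 385.048, r(7.2) = 566.936, r(8) = 799.
Sum = Δx · [r(4.8) + r(5.6) + r(6.4) + r(7.2) + r(8)].
Sum = 1716.32.

1716.32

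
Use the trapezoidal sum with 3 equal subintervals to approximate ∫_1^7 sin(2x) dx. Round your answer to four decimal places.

Δx = (7 − 1)/3 = 2.
f(1) ≈ 0.9093, f(3) ≈ -0.2794, f(5) ≈ -0.5440, f(7) ≈ 0.9906.
T_3 = (Δx/2)·[f(x_0) + 2f(x_1) + 2f(x_2) + f(x_3)].
Sum ≈ 0.2530.

0.2530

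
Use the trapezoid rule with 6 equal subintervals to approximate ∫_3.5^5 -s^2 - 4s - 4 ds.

-58.890625

Δs = (5 − 3.5)/6 = 0.25.
f(3.5) = -30.25, f(3.75) = -33.0625, f(4) = -36, f(4.25) = -39.0625, f(4.5) = -42.25, f(4.75) = -45.5625, f(5) = -49.
T_6 = (Δs/2)·[f(s_0) + 2f(s_1) + ... + 2f(s_{5}) + f(s_6)].
Sum = -58.890625.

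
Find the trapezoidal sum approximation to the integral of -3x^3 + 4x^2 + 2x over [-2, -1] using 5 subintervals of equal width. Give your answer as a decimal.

Δx = (-1 − (-2))/5 = 0.2.
f(-2) = 36, f(-1.8) = 26.856, f(-1.6) = 19.328, f(-1.4) = 13.272, f(-1.2) = 8.544, f(-1) = 5.
T_5 = (Δx/2)·[f(x_0) + 2f(x_1) + ... + 2f(x_{4}) + f(x_5)].
Sum = 17.7.

17.7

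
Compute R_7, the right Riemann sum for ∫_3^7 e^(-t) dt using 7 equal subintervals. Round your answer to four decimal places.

Δt = (7 − 3)/7 = 4/7.
Right endpoints: 25/7, 29/7, 33/7, 37/7, 41/7, 45/7, 7.
f(25/7) ≈ 0.0281, f(29/7) ≈ 0.0159, f(33/7) ≈ 0.0090, f(37/7) ≈ 0.0051, f(41/7) ≈ 0.0029, f(45/7) ≈ 0.0016, f(7) ≈ 0.0009.
Sum = Δt · [f(25/7) + f(29/7) + f(33/7) + ...].
Sum ≈ 0.0362.

0.0362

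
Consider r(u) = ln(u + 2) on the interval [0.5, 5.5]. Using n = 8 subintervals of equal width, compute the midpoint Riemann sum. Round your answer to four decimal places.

Δu = (5.5 − 0.5)/8 = 0.625.
Midpoints: 0.8125, 1.4375, 2.0625, 2.6875, 3.3125, 3.9375, 4.5625, 5.1875.
r(0.8125) ≈ 1.0341, r(1.4375) ≈ 1.2347, r(2.0625) ≈ 1.4018, r(2.6875) ≈ 1.5449, r(3.3125) ≈ 1.6701, r(3.9375) ≈ 1.7813, r(4.5625) ≈ 1.8814, r(5.1875) ≈ 1.9723.
Sum = Δu · [r(0.8125) + r(1.4375) + r(2.0625) + ...].
Sum ≈ 7.8254.

7.8254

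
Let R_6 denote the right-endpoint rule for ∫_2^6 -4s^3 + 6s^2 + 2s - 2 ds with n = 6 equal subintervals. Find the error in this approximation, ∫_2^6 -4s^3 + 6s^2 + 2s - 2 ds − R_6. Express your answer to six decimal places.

223.111111

Exact integral: ∫_2^6 f(s) ds = -840.
R_6 ≈ -1063.11111111.
Error ≈ -840 − (-1063.11111111) ≈ 223.111111.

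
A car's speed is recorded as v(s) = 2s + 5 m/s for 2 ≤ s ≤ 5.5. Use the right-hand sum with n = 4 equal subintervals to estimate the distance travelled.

Δs = (5.5 − 2)/4 = 0.875.
Right endpoints: 2.875, 3.75, 4.625, 5.5.
v(2.875) = 10.75, v(3.75) = 12.5, v(4.625) = 14.25, v(5.5) = 16.
Sum = Δs · [v(2.875) + v(3.75) + v(4.625) + v(5.5)].
Sum = 46.8125.

46.8125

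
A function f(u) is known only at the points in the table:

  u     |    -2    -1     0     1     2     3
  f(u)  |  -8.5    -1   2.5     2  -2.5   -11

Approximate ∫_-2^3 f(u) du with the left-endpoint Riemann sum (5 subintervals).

-7.5

Δu = 1.
Sum = 1·[(-8.5) + (-1) + 2.5 + 2 + (-2.5)] = -7.5.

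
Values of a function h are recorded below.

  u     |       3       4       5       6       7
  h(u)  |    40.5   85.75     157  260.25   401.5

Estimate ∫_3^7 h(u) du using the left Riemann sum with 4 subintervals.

Δu = 1.
Sum = 1·[40.5 + 85.75 + 157 + 260.25] = 543.5.

543.5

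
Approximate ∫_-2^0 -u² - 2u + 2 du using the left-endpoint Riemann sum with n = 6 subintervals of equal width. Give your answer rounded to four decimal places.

5.2963

Δu = (0 − (-2))/6 = 1/3.
Left endpoints: -2, -5/3, -4/3, -1, -2/3, -1/3.
f(-2) = 2, f(-5/3) = 23/9, f(-4/3) = 26/9, f(-1) = 3, f(-2/3) = 26/9, f(-1/3) = 23/9.
Sum = Δu · [f(-2) + f(-5/3) + f(-4/3) + ...].
Sum ≈ 5.2963.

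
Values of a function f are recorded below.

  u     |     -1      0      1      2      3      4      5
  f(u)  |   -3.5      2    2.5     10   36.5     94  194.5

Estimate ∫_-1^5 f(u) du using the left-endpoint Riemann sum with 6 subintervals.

141.5

Δu = 1.
Sum = 1·[(-3.5) + 2 + 2.5 + 10 + 36.5 + 94] = 141.5.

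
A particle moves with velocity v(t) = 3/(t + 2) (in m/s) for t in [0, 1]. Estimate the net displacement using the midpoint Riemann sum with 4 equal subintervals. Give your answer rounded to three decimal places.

1.215

Δt = (1 − 0)/4 = 0.25.
Midpoints: 0.125, 0.375, 0.625, 0.875.
v(0.125) = 24/17, v(0.375) = 24/19, v(0.625) = 8/7, v(0.875) = 24/23.
Sum = Δt · [v(0.125) + v(0.375) + v(0.625) + v(0.875)].
Sum ≈ 1.215.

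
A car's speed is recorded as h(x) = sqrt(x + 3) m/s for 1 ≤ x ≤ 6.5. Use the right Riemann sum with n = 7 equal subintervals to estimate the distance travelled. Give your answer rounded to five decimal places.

14.60795

Δx = (6.5 − 1)/7 = 11/14.
Right endpoints: 25/14, 18/7, 47/14, 29/7, 69/14, 40/7, 6.5.
h(25/14) ≈ 2.18763, h(18/7) ≈ 2.36039, h(47/14) ≈ 2.52134, h(29/7) ≈ 2.67261, h(69/14) ≈ 2.81577, h(40/7) ≈ 2.95200, h(6.5) ≈ 3.08221.
Sum = Δx · [h(25/14) + h(18/7) + h(47/14) + ...].
Sum ≈ 14.60795.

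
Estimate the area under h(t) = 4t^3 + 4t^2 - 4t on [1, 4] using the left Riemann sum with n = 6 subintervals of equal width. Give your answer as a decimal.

Δt = (4 − 1)/6 = 0.5.
Left endpoints: 1, 1.5, 2, 2.5, 3, 3.5.
h(1) = 4, h(1.5) = 16.5, h(2) = 40, h(2.5) = 77.5, h(3) = 132, h(3.5) = 206.5.
Sum = Δt · [h(1) + h(1.5) + h(2) + ...].
Sum = 238.25.

238.25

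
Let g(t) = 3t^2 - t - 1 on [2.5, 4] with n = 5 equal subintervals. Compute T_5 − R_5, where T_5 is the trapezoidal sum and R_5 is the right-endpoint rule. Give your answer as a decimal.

-4.1625

T_5 = 42.0675.
R_5 = 46.23.
T_5 − R_5 = -4.1625.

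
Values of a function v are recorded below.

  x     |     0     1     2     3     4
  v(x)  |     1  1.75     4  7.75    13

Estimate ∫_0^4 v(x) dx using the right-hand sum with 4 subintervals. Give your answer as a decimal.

26.5

Δx = 1.
Sum = 1·[1.75 + 4 + 7.75 + 13] = 26.5.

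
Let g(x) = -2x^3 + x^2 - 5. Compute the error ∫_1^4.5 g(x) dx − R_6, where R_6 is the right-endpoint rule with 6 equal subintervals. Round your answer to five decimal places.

Exact integral: ∫_1^4.5 g(x) dx ≈ -191.9895833.
R_6 ≈ -242.0245949.
Error ≈ -191.9895833 − (-242.0245949) ≈ 50.03501.

50.03501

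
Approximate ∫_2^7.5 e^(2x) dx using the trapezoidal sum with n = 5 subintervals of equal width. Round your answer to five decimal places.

Δx = (7.5 − 2)/5 = 1.1.
f(2) ≈ 54.59815, f(3.1) ≈ 492.74904, f(4.2) ≈ 4447.06675, f(5.3) ≈ 40134.83743, f(6.4) ≈ 362217.44961, f(7.5) ≈ 3269017.37247.
T_5 = (Δx/2)·[f(x_0) + 2f(x_1) + ... + 2f(x_{4}) + f(x_5)].
Sum ≈ 2246010.89696.

2246010.89696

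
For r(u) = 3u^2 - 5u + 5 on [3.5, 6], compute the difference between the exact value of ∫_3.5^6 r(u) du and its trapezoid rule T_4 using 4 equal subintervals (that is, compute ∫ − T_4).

Exact integral: ∫_3.5^6 r(u) du = 126.25.
T_4 = 126.73828125.
Error = 126.25 − 126.73828125 = -0.48828125.

-0.48828125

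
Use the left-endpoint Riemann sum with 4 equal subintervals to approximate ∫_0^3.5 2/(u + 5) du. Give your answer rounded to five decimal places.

1.13664

Δu = (3.5 − 0)/4 = 0.875.
Left endpoints: 0, 0.875, 1.75, 2.625.
f(0) = 0.4, f(0.875) = 16/47, f(1.75) = 8/27, f(2.625) = 16/61.
Sum = Δu · [f(0) + f(0.875) + f(1.75) + f(2.625)].
Sum ≈ 1.13664.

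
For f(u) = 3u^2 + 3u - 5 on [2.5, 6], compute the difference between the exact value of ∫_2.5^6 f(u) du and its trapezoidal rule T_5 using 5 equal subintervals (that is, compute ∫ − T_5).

-0.8575

Exact integral: ∫_2.5^6 f(u) du = 227.5.
T_5 = 228.3575.
Error = 227.5 − 228.3575 = -0.8575.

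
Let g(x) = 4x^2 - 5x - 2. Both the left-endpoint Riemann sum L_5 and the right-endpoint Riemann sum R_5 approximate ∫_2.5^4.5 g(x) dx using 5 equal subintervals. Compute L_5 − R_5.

L_5 = 52.68.
R_5 = 71.08.
L_5 − R_5 = -18.4.

-18.4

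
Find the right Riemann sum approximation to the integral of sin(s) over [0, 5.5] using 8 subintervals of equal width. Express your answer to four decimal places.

0.0372

Δs = (5.5 − 0)/8 = 0.6875.
Right endpoints: 0.6875, 1.375, 2.0625, 2.75, 3.4375, 4.125, 4.8125, 5.5.
f(0.6875) ≈ 0.6346, f(1.375) ≈ 0.9809, f(2.0625) ≈ 0.8815, f(2.75) ≈ 0.3817, f(3.4375) ≈ -0.2916, f(4.125) ≈ -0.8324, f(4.8125) ≈ -0.9950, f(5.5) ≈ -0.7055.
Sum = Δs · [f(0.6875) + f(1.375) + f(2.0625) + ...].
Sum ≈ 0.0372.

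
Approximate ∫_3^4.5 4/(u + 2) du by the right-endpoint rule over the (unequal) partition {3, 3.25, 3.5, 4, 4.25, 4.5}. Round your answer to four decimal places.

Subinterval widths: 0.25, 0.25, 0.5, 0.25, 0.25.
Right endpoints: 3.25, 3.5, 4, 4.25, 4.5.
f(3.25) = 16/21, f(3.5) = 8/11, f(4) = 2/3, f(4.25) = 0.64, f(4.5) = 8/13.
Sum = Σ Δu_i · f(u_i).
Sum ≈ 1.0195.

1.0195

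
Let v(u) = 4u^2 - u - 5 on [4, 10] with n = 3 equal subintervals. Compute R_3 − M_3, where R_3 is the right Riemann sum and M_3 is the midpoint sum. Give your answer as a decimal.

354

R_3 = 1522.
M_3 = 1168.
R_3 − M_3 = 354.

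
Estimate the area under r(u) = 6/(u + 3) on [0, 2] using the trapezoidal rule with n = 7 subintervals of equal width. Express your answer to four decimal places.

Δu = (2 − 0)/7 = 2/7.
r(0) = 2, r(2/7) = 42/23, r(4/7) = 1.68, r(6/7) = 14/9, r(8/7) = 42/29, r(10/7) = 42/31, r(12/7) = 14/11, r(2) = 1.2.
T_7 = (Δu/2)·[r(u_0) + 2r(u_1) + ... + 2r(u_{6}) + r(u_7)].
Sum ≈ 3.0679.

3.0679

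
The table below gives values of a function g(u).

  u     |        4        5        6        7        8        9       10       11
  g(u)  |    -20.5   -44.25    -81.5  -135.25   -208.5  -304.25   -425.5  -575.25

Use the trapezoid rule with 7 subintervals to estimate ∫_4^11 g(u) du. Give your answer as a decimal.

Δu = 1.
T_7 = (1/2)·[(-20.5) + 2·(-44.25) + 2·(-81.5) + 2·(-135.25) + 2·(-208.5) + 2·(-304.25) + 2·(-425.5) + (-575.25)] = -1497.125.

-1497.125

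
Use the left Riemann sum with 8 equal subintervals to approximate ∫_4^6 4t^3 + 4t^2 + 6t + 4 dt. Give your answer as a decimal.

1224.5

Δt = (6 − 4)/8 = 0.25.
Left endpoints: 4, 4.25, 4.5, 4.75, 5, 5.25, 5.5, 5.75.
f(4) = 348, f(4.25) = 408.8125, f(4.5) = 476.5, f(4.75) = 551.4375, f(5) = 634, f(5.25) = 724.5625, f(5.5) = 823.5, f(5.75) = 931.1875.
Sum = Δt · [f(4) + f(4.25) + f(4.5) + ...].
Sum = 1224.5.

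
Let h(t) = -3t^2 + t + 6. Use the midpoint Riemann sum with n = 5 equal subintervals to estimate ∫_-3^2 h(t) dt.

-6.25

Δt = (2 − (-3))/5 = 1.
Midpoints: -2.5, -1.5, -0.5, 0.5, 1.5.
h(-2.5) = -15.25, h(-1.5) = -2.25, h(-0.5) = 4.75, h(0.5) = 5.75, h(1.5) = 0.75.
Sum = Δt · [h(-2.5) + h(-1.5) + h(-0.5) + h(0.5) + h(1.5)].
Sum = -6.25.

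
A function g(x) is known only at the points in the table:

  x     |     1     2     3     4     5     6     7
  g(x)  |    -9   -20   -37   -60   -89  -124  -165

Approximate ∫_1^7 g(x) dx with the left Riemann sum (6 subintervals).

Δx = 1.
Sum = 1·[(-9) + (-20) + (-37) + (-60) + (-89) + (-124)] = -339.

-339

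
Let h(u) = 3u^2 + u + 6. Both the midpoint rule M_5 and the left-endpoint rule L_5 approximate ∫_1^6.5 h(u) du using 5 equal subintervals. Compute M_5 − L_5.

66.09625

M_5 = 325.58625.
L_5 = 259.49.
M_5 − L_5 = 66.09625.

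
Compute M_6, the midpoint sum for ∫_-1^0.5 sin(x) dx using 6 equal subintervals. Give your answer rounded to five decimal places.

-0.33816

Δx = (0.5 − (-1))/6 = 0.25.
Midpoints: -0.875, -0.625, -0.375, -0.125, 0.125, 0.375.
f(-0.875) ≈ -0.76754, f(-0.625) ≈ -0.58510, f(-0.375) ≈ -0.36627, f(-0.125) ≈ -0.12467, f(0.125) ≈ 0.12467, f(0.375) ≈ 0.36627.
Sum = Δx · [f(-0.875) + f(-0.625) + f(-0.375) + ...].
Sum ≈ -0.33816.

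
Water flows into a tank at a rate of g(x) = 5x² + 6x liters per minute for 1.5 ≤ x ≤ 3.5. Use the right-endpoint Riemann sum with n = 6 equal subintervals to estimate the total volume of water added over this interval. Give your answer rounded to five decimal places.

106.35185

Δx = (3.5 − 1.5)/6 = 1/3.
Right endpoints: 11/6, 13/6, 2.5, 17/6, 19/6, 3.5.
g(11/6) = 1001/36, g(13/6) = 1313/36, g(2.5) = 46.25, g(17/6) = 2057/36, g(19/6) = 2489/36, g(3.5) = 82.25.
Sum = Δx · [g(11/6) + g(13/6) + g(2.5) + ...].
Sum ≈ 106.35185.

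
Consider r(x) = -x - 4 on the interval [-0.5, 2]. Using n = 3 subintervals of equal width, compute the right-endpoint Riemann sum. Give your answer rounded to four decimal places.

Δx = (2 − (-0.5))/3 = 5/6.
Right endpoints: 1/3, 7/6, 2.
r(1/3) = -13/3, r(7/6) = -31/6, r(2) = -6.
Sum = Δx · [r(1/3) + r(7/6) + r(2)].
Sum ≈ -12.9167.

-12.9167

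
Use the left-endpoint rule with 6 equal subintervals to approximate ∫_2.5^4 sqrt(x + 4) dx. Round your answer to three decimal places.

4.002

Δx = (4 − 2.5)/6 = 0.25.
Left endpoints: 2.5, 2.75, 3, 3.25, 3.5, 3.75.
f(2.5) ≈ 2.550, f(2.75) ≈ 2.598, f(3) ≈ 2.646, f(3.25) ≈ 2.693, f(3.5) ≈ 2.739, f(3.75) ≈ 2.784.
Sum = Δx · [f(2.5) + f(2.75) + f(3) + ...].
Sum ≈ 4.002.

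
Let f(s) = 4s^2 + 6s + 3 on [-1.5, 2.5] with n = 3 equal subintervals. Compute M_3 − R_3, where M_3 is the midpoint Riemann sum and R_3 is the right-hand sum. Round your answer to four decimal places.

M_3 ≈ 46.962963.
R_3 ≈ 80.740741.
M_3 − R_3 ≈ -33.7778.

-33.7778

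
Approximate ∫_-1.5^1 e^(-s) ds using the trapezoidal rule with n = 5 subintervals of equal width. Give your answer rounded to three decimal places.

Δs = (1 − (-1.5))/5 = 0.5.
f(-1.5) ≈ 4.482, f(-1) ≈ 2.718, f(-0.5) ≈ 1.649, f(0) ≈ 1.000, f(0.5) ≈ 0.607, f(1) ≈ 0.368.
T_5 = (Δs/2)·[f(s_0) + 2f(s_1) + ... + 2f(s_{4}) + f(s_5)].
Sum ≈ 4.199.

4.199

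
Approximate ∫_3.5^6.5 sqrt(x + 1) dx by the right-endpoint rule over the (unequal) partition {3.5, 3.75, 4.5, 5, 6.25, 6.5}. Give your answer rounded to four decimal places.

Subinterval widths: 0.25, 0.75, 0.5, 1.25, 0.25.
Right endpoints: 3.75, 4.5, 5, 6.25, 6.5.
f(3.75) ≈ 2.1794, f(4.5) ≈ 2.3452, f(5) ≈ 2.4495, f(6.25) ≈ 2.6926, f(6.5) ≈ 2.7386.
Sum = Σ Δx_i · f(x_i).
Sum ≈ 7.5789.

7.5789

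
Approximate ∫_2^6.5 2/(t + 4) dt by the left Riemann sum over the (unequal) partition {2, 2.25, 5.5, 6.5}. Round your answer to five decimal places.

1.33386

Subinterval widths: 0.25, 3.25, 1.
Left endpoints: 2, 2.25, 5.5.
f(2) = 1/3, f(2.25) = 0.32, f(5.5) = 4/19.
Sum = Σ Δt_i · f(t_i).
Sum ≈ 1.33386.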